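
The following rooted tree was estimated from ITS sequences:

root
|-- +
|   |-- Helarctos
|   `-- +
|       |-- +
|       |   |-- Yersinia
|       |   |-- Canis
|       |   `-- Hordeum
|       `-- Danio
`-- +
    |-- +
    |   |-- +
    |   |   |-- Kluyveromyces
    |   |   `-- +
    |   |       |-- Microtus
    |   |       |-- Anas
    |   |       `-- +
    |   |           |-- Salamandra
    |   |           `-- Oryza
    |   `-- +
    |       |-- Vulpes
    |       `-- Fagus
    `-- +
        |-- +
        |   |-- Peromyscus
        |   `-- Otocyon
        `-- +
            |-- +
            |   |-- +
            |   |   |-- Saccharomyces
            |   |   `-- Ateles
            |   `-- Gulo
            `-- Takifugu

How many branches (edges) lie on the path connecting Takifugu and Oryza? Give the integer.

The MRCA of Takifugu and Oryza is the node subtending (((Kluyveromyces,(Microtus,Anas,(Salamandra,Oryza))),(Vulpes,Fagus)),((Peromyscus,Otocyon),(((Saccharomyces,Ateles),Gulo),Takifugu))).
From Takifugu up to that node: 3 branches. From Oryza up to the same node: 5 branches. Total: 3 + 5 = 8.

8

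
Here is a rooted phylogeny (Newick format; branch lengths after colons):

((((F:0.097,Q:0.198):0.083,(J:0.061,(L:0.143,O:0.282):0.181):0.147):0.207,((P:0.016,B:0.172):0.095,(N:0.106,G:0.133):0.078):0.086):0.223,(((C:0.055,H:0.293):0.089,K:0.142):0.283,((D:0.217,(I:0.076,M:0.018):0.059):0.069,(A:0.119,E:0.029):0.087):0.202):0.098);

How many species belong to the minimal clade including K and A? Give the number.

The MRCA of K and A is the node subtending (((C,H),K),((D,(I,M)),(A,E))).
That clade contains 8 terminal taxa: A, C, D, E, H, I, K, M.

8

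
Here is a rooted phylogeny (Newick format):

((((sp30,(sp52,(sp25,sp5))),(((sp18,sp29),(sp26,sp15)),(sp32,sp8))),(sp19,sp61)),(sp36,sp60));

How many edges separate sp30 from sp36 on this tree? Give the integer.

6

The MRCA of sp30 and sp36 is the root of the tree.
From sp30 up to that node: 4 branches. From sp36 up to the same node: 2 branches. Total: 4 + 2 = 6.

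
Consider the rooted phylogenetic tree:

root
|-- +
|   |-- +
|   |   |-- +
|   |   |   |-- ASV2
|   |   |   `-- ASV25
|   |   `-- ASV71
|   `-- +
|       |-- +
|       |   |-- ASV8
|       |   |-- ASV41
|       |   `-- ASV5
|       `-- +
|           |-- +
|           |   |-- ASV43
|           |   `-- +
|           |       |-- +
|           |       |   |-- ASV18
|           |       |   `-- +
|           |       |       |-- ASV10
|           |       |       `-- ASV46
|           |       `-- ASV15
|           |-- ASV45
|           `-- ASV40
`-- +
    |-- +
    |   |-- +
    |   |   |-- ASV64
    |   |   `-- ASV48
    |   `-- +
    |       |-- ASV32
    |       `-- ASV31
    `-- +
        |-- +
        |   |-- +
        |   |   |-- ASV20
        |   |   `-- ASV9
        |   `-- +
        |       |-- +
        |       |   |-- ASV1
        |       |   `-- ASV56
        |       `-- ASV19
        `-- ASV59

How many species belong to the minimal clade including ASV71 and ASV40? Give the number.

13

The MRCA of ASV71 and ASV40 is the node subtending (((ASV2,ASV25),ASV71),((ASV8,ASV41,ASV5),((ASV43,((ASV18,(ASV10,ASV46)),ASV15)),ASV45,ASV40))).
That clade contains 13 terminal taxa: ASV10, ASV15, ASV18, ASV2, ASV25, ASV40, ASV41, ASV43, ASV45, ASV46, ASV5, ASV71, ASV8.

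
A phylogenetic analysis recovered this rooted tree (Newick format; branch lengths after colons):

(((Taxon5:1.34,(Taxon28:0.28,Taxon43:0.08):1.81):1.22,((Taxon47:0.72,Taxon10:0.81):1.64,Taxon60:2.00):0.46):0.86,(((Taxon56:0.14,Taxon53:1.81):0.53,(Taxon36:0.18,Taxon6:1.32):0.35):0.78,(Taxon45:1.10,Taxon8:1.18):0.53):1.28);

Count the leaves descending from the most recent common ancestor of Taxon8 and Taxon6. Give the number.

The MRCA of Taxon8 and Taxon6 is the node subtending (((Taxon56,Taxon53),(Taxon36,Taxon6)),(Taxon45,Taxon8)).
That clade contains 6 terminal taxa: Taxon36, Taxon45, Taxon53, Taxon56, Taxon6, Taxon8.

6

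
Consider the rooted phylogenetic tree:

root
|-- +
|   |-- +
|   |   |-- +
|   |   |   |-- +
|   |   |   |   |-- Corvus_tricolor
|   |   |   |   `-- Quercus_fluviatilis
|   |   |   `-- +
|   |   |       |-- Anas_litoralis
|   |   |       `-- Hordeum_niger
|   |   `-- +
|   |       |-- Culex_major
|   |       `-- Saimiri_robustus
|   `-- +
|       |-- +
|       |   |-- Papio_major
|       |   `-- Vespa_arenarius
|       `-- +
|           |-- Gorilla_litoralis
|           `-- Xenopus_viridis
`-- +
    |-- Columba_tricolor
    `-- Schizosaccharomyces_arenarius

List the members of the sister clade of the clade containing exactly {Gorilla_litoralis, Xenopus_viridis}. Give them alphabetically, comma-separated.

Papio_major, Vespa_arenarius

The clade containing exactly {Gorilla_litoralis, Xenopus_viridis} attaches to the tree at the node subtending ((Papio_major,Vespa_arenarius),(Gorilla_litoralis,Xenopus_viridis)).
The other lineage descending from that same node — the sister group — is (Papio_major,Vespa_arenarius); its 2 tips in alphabetical order are the answer.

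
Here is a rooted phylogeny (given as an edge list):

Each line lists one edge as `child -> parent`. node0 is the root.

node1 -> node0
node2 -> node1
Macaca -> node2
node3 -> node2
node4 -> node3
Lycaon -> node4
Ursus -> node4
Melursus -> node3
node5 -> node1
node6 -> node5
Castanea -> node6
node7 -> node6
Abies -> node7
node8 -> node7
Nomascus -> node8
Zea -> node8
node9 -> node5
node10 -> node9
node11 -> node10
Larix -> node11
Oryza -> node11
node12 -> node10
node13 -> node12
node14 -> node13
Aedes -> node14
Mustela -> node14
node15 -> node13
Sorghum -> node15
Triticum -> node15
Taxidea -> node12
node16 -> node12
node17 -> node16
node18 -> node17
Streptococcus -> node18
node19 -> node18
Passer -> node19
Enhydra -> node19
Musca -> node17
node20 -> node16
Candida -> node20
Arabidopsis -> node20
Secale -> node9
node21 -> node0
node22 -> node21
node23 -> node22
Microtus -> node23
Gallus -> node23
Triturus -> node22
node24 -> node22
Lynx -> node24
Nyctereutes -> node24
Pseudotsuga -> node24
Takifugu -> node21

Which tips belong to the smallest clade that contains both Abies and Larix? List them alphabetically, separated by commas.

Abies, Aedes, Arabidopsis, Candida, Castanea, Enhydra, Larix, Musca, Mustela, Nomascus, Oryza, Passer, Secale, Sorghum, Streptococcus, Taxidea, Triticum, Zea

Tracing Abies: it sits inside (Abies,(Nomascus,Zea)).
Tracing Larix: it sits inside (Larix,Oryza).
The smallest clade enclosing both is ((Castanea,(Abies,(Nomascus,Zea))),(((Larix,Oryza),(((Aedes,Mustela),(Sorghum,Triticum)),Taxidea,(((Streptococcus,(Passer,Enhydra)),Musca),(Candida,Arabidopsis)))),Secale)); the answer is its 18 terminal taxa in alphabetical order.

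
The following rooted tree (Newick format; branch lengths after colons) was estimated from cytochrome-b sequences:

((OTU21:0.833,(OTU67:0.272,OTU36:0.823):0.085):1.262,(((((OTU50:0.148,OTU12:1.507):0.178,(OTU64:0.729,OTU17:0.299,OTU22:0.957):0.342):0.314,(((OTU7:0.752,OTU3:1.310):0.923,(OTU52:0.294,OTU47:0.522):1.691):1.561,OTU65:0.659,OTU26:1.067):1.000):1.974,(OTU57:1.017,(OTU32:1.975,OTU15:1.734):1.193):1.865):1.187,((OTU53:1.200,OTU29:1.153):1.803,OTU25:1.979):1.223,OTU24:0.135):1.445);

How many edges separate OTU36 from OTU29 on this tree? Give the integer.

The MRCA of OTU36 and OTU29 is the root of the tree.
From OTU36 up to that node: 3 branches. From OTU29 up to the same node: 4 branches. Total: 3 + 4 = 7.

7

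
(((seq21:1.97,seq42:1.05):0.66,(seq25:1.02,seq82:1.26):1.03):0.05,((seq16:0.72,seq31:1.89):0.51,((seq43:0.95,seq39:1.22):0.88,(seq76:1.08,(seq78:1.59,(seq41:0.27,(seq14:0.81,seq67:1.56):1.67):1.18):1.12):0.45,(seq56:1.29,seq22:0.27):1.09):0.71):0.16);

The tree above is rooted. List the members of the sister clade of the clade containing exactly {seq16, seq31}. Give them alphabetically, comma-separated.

The clade containing exactly {seq16, seq31} attaches to the tree at the node subtending ((seq16,seq31),((seq43,seq39),(seq76,(seq78,(seq41,(seq14,seq67)))),(seq56,seq22))).
The other lineage descending from that same node — the sister group — is ((seq43,seq39),(seq76,(seq78,(seq41,(seq14,seq67)))),(seq56,seq22)); its 9 tips in alphabetical order are the answer.

seq14, seq22, seq39, seq41, seq43, seq56, seq67, seq76, seq78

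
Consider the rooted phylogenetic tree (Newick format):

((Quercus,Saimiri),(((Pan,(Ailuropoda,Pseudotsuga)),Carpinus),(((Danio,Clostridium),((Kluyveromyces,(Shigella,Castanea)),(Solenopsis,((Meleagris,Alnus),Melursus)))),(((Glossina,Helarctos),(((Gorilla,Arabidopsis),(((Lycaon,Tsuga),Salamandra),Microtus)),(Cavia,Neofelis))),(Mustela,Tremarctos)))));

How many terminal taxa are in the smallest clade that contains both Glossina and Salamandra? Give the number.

10

The MRCA of Glossina and Salamandra is the node subtending ((Glossina,Helarctos),(((Gorilla,Arabidopsis),(((Lycaon,Tsuga),Salamandra),Microtus)),(Cavia,Neofelis))).
That clade contains 10 terminal taxa: Arabidopsis, Cavia, Glossina, Gorilla, Helarctos, Lycaon, Microtus, Neofelis, Salamandra, Tsuga.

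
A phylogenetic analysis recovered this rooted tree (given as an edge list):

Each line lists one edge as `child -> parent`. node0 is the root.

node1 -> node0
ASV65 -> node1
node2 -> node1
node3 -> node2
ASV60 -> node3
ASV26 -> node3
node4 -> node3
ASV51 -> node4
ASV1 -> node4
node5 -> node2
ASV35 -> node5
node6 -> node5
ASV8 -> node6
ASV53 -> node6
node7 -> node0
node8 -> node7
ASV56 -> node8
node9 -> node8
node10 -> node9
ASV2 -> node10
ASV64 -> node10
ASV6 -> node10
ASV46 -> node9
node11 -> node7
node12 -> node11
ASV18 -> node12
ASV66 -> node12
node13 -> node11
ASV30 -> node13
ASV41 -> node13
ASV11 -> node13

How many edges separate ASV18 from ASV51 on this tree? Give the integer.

9

The MRCA of ASV18 and ASV51 is the root of the tree.
From ASV18 up to that node: 4 branches. From ASV51 up to the same node: 5 branches. Total: 4 + 5 = 9.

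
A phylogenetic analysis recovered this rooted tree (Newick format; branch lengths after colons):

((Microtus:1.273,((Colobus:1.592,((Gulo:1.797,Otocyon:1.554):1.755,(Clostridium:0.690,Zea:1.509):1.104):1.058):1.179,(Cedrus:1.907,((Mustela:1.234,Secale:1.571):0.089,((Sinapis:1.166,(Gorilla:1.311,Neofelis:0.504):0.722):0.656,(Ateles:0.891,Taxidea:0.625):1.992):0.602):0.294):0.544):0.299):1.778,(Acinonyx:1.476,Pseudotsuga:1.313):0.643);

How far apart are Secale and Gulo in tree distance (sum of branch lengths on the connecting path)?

The path runs Secale → … → MRCA → … → Gulo; the MRCA is the node subtending ((Colobus,((Gulo,Otocyon),(Clostridium,Zea))),(Cedrus,((Mustela,Secale),((Sinapis,(Gorilla,Neofelis)),(Ateles,Taxidea))))).
Branch lengths along that path: 1.571 + 0.089 + 0.294 + 0.544 + 1.179 + 1.058 + 1.755 + 1.797 = 8.287.

8.287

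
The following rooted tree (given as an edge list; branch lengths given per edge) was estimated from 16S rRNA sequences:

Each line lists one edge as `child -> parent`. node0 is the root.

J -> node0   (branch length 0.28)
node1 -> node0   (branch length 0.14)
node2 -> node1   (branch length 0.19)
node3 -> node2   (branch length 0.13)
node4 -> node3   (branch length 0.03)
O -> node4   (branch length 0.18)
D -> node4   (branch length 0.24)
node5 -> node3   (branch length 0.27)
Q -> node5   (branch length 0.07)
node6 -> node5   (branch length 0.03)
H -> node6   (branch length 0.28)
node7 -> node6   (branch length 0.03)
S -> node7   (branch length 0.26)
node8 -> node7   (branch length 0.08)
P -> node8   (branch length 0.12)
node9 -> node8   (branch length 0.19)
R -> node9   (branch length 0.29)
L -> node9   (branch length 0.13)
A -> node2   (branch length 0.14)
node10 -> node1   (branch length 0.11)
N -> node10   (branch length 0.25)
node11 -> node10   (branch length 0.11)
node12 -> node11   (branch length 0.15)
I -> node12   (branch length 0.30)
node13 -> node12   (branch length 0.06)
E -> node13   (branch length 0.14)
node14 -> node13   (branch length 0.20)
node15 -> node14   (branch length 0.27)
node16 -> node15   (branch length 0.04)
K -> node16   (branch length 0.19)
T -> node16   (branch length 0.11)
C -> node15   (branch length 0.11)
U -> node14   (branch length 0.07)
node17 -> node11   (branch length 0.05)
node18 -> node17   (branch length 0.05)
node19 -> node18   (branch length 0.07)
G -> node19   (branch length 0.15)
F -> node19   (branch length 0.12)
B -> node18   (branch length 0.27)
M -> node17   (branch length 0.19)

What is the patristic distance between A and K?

The path runs A → … → MRCA → … → K; the MRCA is the node subtending ((((O,D),(Q,(H,(S,(P,(R,L)))))),A),(N,((I,(E,(((K,T),C),U))),(((G,F),B),M)))).
Branch lengths along that path: 0.14 + 0.19 + 0.11 + 0.11 + 0.15 + 0.06 + 0.20 + 0.27 + 0.04 + 0.19 = 1.46.

1.46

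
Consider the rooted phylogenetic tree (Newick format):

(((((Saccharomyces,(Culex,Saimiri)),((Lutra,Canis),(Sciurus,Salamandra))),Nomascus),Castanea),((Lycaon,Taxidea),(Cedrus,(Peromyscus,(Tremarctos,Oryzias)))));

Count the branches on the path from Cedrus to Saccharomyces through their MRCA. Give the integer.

The MRCA of Cedrus and Saccharomyces is the root of the tree.
From Cedrus up to that node: 3 branches. From Saccharomyces up to the same node: 5 branches. Total: 3 + 5 = 8.

8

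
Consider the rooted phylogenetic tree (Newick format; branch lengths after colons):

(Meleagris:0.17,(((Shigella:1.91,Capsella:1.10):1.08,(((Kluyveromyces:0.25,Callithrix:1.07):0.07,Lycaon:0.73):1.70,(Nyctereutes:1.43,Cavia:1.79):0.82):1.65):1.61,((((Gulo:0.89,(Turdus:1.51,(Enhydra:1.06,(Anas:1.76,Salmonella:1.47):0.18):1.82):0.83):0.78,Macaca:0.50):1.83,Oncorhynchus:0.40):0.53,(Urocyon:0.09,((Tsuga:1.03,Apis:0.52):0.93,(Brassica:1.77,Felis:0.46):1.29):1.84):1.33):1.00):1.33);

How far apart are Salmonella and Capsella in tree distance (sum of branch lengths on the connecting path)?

12.23

The path runs Salmonella → … → MRCA → … → Capsella; the MRCA is the node subtending (((Shigella,Capsella),(((Kluyveromyces,Callithrix),Lycaon),(Nyctereutes,Cavia))),((((Gulo,(Turdus,(Enhydra,(Anas,Salmonella)))),Macaca),Oncorhynchus),(Urocyon,((Tsuga,Apis),(Brassica,Felis))))).
Branch lengths along that path: 1.47 + 0.18 + 1.82 + 0.83 + 0.78 + 1.83 + 0.53 + 1.00 + 1.61 + 1.08 + 1.10 = 12.23.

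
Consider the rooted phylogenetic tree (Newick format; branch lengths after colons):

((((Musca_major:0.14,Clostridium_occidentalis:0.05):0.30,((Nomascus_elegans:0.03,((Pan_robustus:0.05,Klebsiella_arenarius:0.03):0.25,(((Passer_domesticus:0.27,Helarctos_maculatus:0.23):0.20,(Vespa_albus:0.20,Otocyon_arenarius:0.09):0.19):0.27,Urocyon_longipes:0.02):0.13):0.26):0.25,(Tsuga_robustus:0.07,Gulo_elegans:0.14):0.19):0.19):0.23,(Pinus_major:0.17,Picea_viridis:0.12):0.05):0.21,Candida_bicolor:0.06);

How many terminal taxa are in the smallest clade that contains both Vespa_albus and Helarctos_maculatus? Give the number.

4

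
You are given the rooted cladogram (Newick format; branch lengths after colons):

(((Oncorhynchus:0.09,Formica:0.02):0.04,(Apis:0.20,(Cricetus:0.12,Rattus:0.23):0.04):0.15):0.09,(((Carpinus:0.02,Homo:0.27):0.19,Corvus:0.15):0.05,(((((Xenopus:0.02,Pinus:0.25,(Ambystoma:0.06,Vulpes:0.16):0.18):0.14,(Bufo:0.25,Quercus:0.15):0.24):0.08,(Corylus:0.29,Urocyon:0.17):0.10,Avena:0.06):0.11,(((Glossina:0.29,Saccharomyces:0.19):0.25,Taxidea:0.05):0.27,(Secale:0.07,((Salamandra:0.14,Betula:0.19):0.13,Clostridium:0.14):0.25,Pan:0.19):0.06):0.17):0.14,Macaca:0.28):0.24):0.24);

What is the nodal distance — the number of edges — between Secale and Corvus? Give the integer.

The MRCA of Secale and Corvus is the node subtending (((Carpinus,Homo),Corvus),(((((Xenopus,Pinus,(Ambystoma,Vulpes)),(Bufo,Quercus)),(Corylus,Urocyon),Avena),(((Glossina,Saccharomyces),Taxidea),(Secale,((Salamandra,Betula),Clostridium),Pan))),Macaca)).
From Secale up to that node: 5 branches. From Corvus up to the same node: 2 branches. Total: 5 + 2 = 7.

7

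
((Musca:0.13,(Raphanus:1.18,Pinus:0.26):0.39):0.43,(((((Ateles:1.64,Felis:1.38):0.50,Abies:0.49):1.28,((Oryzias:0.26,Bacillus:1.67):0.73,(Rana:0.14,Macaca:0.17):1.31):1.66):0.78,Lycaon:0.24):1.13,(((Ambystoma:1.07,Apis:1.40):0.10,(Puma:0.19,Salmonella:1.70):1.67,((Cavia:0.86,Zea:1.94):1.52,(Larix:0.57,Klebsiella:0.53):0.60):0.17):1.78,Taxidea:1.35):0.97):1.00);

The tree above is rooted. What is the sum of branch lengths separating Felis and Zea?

11.45

The path runs Felis → … → MRCA → … → Zea; the MRCA is the node subtending (((((Ateles,Felis),Abies),((Oryzias,Bacillus),(Rana,Macaca))),Lycaon),(((Ambystoma,Apis),(Puma,Salmonella),((Cavia,Zea),(Larix,Klebsiella))),Taxidea)).
Branch lengths along that path: 1.38 + 0.50 + 1.28 + 0.78 + 1.13 + 0.97 + 1.78 + 0.17 + 1.52 + 1.94 = 11.45.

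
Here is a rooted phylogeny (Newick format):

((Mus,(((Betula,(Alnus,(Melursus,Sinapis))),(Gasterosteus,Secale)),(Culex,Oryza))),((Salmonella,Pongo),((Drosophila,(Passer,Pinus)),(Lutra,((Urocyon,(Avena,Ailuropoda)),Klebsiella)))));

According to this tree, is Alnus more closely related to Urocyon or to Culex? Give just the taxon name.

Culex

The MRCA of Alnus and Culex subtends (((Betula,(Alnus,(Melursus,Sinapis))),(Gasterosteus,Secale)),(Culex,Oryza)) (8 taxa).
The MRCA of Alnus and Urocyon is the root, subtending the entire tree (19 taxa).
The first is nested inside the second, so Alnus shares a more recent common ancestor with Culex.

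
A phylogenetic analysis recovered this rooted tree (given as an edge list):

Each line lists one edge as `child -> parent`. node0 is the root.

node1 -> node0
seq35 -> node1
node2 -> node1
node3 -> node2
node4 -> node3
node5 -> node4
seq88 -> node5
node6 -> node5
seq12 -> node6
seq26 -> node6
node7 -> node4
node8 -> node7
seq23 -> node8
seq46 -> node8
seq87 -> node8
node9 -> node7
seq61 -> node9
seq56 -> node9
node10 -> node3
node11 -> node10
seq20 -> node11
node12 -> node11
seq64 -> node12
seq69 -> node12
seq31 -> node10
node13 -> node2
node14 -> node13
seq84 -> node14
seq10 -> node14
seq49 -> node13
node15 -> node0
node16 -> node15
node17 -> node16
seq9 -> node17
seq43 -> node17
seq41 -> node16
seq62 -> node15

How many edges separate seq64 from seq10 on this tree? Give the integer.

8

The MRCA of seq64 and seq10 is the node subtending ((((seq88,(seq12,seq26)),((seq23,seq46,seq87),(seq61,seq56))),((seq20,(seq64,seq69)),seq31)),((seq84,seq10),seq49)).
From seq64 up to that node: 5 branches. From seq10 up to the same node: 3 branches. Total: 5 + 3 = 8.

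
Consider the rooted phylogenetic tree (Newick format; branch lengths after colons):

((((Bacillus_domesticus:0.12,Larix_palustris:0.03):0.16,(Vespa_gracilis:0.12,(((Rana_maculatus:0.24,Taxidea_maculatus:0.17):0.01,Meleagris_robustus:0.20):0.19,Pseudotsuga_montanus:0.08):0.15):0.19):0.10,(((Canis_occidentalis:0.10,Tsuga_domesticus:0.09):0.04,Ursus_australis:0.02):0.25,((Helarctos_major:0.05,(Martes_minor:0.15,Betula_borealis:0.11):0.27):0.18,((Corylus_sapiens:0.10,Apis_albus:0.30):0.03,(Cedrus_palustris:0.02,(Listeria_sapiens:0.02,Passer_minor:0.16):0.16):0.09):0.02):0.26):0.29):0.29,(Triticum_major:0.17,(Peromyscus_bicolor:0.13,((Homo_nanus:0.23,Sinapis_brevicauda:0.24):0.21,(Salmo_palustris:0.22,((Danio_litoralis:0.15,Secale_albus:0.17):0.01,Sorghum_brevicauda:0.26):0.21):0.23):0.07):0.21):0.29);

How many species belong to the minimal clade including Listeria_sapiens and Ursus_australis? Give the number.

11

The MRCA of Listeria_sapiens and Ursus_australis is the node subtending (((Canis_occidentalis,Tsuga_domesticus),Ursus_australis),((Helarctos_major,(Martes_minor,Betula_borealis)),((Corylus_sapiens,Apis_albus),(Cedrus_palustris,(Listeria_sapiens,Passer_minor))))).
That clade contains 11 terminal taxa: Apis_albus, Betula_borealis, Canis_occidentalis, Cedrus_palustris, Corylus_sapiens, Helarctos_major, Listeria_sapiens, Martes_minor, Passer_minor, Tsuga_domesticus, Ursus_australis.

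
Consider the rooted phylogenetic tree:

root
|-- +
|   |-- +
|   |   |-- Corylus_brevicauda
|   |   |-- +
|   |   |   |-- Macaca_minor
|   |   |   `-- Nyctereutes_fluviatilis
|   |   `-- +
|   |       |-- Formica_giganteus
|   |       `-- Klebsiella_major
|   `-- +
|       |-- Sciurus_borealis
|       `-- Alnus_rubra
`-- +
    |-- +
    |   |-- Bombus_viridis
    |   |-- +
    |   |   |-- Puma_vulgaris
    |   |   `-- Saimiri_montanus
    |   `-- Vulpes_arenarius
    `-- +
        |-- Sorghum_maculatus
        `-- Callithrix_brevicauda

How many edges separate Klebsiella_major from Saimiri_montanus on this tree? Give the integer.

8

The MRCA of Klebsiella_major and Saimiri_montanus is the root of the tree.
From Klebsiella_major up to that node: 4 branches. From Saimiri_montanus up to the same node: 4 branches. Total: 4 + 4 = 8.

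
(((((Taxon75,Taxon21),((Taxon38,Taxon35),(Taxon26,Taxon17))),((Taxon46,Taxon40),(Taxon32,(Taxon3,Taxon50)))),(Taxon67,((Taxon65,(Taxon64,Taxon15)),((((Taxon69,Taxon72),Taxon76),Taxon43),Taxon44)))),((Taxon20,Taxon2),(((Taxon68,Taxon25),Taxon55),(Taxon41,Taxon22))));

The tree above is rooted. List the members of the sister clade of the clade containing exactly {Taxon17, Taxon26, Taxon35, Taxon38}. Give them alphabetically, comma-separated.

The clade containing exactly {Taxon17, Taxon26, Taxon35, Taxon38} attaches to the tree at the node subtending ((Taxon75,Taxon21),((Taxon38,Taxon35),(Taxon26,Taxon17))).
The other lineage descending from that same node — the sister group — is (Taxon75,Taxon21); its 2 tips in alphabetical order are the answer.

Taxon21, Taxon75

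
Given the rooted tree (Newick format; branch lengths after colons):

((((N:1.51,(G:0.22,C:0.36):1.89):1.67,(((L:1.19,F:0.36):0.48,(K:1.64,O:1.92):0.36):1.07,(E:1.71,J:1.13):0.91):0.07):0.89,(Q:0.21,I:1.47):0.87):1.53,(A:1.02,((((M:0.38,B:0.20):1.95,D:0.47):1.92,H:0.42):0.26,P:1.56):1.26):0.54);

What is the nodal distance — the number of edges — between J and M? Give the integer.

The MRCA of J and M is the root of the tree.
From J up to that node: 5 branches. From M up to the same node: 6 branches. Total: 5 + 6 = 11.

11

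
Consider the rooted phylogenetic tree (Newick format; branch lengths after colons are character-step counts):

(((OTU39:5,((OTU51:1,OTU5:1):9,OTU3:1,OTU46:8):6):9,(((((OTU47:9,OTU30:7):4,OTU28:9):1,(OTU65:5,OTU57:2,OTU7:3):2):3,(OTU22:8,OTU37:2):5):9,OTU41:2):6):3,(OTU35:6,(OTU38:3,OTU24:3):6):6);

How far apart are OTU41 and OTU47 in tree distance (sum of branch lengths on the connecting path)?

28

The path runs OTU41 → … → MRCA → … → OTU47; the MRCA is the node subtending (((((OTU47,OTU30),OTU28),(OTU65,OTU57,OTU7)),(OTU22,OTU37)),OTU41).
Branch lengths along that path: 2 + 9 + 3 + 1 + 4 + 9 = 28.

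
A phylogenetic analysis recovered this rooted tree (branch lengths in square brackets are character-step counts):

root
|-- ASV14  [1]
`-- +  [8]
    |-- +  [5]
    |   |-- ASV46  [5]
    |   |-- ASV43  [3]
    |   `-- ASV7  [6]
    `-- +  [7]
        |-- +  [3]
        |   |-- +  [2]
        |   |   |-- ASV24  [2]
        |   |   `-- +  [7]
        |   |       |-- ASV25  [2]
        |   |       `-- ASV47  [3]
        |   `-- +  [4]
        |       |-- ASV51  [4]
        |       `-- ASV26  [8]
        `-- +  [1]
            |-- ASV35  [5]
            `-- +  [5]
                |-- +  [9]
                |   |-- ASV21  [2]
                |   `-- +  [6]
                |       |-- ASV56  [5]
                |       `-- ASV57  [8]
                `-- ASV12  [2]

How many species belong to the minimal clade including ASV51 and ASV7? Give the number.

The MRCA of ASV51 and ASV7 is the node subtending ((ASV46,ASV43,ASV7),(((ASV24,(ASV25,ASV47)),(ASV51,ASV26)),(ASV35,((ASV21,(ASV56,ASV57)),ASV12)))).
That clade contains 13 terminal taxa: ASV12, ASV21, ASV24, ASV25, ASV26, ASV35, ASV43, ASV46, ASV47, ASV51, ASV56, ASV57, ASV7.

13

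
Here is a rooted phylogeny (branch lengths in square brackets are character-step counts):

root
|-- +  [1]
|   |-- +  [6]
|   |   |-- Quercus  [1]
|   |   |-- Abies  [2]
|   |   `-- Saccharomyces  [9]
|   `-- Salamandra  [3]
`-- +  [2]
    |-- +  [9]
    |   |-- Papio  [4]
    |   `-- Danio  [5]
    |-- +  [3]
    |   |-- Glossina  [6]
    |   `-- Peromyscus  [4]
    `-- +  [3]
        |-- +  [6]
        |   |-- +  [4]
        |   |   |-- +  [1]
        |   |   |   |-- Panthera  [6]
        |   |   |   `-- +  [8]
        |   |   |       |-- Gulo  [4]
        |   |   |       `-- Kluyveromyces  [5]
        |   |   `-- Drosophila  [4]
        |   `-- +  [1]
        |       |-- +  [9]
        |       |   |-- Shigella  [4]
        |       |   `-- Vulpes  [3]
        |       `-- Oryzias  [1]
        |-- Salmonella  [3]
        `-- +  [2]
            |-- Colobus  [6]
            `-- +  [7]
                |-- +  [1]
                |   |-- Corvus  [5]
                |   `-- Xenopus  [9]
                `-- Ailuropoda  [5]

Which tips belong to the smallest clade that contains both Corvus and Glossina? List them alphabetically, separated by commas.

Tracing Corvus: it sits inside (Corvus,Xenopus).
Tracing Glossina: it sits inside (Glossina,Peromyscus).
The smallest clade enclosing both is ((Papio,Danio),(Glossina,Peromyscus),((((Panthera,(Gulo,Kluyveromyces)),Drosophila),((Shigella,Vulpes),Oryzias)),Salmonella,(Colobus,((Corvus,Xenopus),Ailuropoda)))); the answer is its 16 terminal taxa in alphabetical order.

Ailuropoda, Colobus, Corvus, Danio, Drosophila, Glossina, Gulo, Kluyveromyces, Oryzias, Panthera, Papio, Peromyscus, Salmonella, Shigella, Vulpes, Xenopus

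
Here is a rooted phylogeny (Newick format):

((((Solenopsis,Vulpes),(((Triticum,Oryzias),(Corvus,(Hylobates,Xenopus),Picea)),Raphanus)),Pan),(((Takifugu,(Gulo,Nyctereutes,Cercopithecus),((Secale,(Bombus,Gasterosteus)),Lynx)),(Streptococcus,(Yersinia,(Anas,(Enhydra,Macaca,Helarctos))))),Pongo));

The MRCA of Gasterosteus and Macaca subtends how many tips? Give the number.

14

The MRCA of Gasterosteus and Macaca is the node subtending ((Takifugu,(Gulo,Nyctereutes,Cercopithecus),((Secale,(Bombus,Gasterosteus)),Lynx)),(Streptococcus,(Yersinia,(Anas,(Enhydra,Macaca,Helarctos))))).
That clade contains 14 terminal taxa: Anas, Bombus, Cercopithecus, Enhydra, Gasterosteus, Gulo, Helarctos, Lynx, Macaca, Nyctereutes, Secale, Streptococcus, Takifugu, Yersinia.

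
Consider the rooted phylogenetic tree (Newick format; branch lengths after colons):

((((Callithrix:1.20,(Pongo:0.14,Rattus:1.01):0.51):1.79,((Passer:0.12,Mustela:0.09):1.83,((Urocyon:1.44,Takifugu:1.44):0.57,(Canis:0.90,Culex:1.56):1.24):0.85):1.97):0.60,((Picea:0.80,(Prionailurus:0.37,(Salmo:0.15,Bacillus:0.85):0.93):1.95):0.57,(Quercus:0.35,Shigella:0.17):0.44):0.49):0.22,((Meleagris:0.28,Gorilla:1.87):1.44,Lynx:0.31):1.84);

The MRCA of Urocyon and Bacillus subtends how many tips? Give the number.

15

The MRCA of Urocyon and Bacillus is the node subtending (((Callithrix,(Pongo,Rattus)),((Passer,Mustela),((Urocyon,Takifugu),(Canis,Culex)))),((Picea,(Prionailurus,(Salmo,Bacillus))),(Quercus,Shigella))).
That clade contains 15 terminal taxa: Bacillus, Callithrix, Canis, Culex, Mustela, Passer, Picea, Pongo, Prionailurus, Quercus, Rattus, Salmo, Shigella, Takifugu, Urocyon.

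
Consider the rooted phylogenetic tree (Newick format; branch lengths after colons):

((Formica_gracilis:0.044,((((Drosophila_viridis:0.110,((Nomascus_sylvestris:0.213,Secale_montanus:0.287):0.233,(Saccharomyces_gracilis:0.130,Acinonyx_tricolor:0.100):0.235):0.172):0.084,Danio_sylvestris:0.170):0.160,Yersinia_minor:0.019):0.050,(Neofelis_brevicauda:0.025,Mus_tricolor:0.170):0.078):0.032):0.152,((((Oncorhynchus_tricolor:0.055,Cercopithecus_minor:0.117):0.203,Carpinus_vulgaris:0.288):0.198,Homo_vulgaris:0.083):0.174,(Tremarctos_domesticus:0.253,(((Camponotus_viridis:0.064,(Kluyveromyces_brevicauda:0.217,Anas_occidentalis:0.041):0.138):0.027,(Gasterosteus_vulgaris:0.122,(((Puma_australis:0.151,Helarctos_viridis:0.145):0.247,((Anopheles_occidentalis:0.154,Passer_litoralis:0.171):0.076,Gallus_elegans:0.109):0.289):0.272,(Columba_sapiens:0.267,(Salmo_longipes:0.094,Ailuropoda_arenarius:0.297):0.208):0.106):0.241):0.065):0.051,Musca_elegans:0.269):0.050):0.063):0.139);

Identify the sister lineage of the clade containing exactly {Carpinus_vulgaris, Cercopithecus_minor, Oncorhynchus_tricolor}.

The clade containing exactly {Carpinus_vulgaris, Cercopithecus_minor, Oncorhynchus_tricolor} attaches to the tree at the node subtending (((Oncorhynchus_tricolor,Cercopithecus_minor),Carpinus_vulgaris),Homo_vulgaris).
The other lineage descending from that same node — the sister group — is the single tip Homo_vulgaris.

Homo_vulgaris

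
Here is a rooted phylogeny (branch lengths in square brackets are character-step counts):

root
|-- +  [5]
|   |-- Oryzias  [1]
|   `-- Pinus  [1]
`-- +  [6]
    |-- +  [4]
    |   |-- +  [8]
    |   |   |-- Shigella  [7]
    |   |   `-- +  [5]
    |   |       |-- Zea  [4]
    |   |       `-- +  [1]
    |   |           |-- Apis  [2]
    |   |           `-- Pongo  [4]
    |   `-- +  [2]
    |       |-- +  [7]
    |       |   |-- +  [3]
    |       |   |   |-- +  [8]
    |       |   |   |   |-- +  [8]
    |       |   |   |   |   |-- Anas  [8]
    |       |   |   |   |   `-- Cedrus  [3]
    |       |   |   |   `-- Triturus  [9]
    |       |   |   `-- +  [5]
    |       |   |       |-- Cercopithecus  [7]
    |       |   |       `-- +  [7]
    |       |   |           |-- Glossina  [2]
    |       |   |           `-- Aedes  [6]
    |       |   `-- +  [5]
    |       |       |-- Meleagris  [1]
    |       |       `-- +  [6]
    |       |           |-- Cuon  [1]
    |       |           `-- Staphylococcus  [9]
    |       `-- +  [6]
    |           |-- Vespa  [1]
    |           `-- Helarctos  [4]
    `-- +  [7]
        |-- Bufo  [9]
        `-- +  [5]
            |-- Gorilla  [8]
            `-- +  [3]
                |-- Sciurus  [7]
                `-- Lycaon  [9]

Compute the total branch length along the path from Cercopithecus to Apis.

40

The path runs Cercopithecus → … → MRCA → … → Apis; the MRCA is the node subtending ((Shigella,(Zea,(Apis,Pongo))),(((((Anas,Cedrus),Triturus),(Cercopithecus,(Glossina,Aedes))),(Meleagris,(Cuon,Staphylococcus))),(Vespa,Helarctos))).
Branch lengths along that path: 7 + 5 + 3 + 7 + 2 + 8 + 5 + 1 + 2 = 40.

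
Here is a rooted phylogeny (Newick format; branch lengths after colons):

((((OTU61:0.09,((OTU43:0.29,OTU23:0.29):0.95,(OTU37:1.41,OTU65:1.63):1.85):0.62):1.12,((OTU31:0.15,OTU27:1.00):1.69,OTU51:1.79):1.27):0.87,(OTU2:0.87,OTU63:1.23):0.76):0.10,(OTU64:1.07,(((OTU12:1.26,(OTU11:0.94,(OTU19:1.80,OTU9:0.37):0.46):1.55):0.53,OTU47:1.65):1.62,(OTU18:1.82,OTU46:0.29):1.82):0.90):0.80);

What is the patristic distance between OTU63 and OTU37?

The path runs OTU63 → … → MRCA → … → OTU37; the MRCA is the node subtending (((OTU61,((OTU43,OTU23),(OTU37,OTU65))),((OTU31,OTU27),OTU51)),(OTU2,OTU63)).
Branch lengths along that path: 1.23 + 0.76 + 0.87 + 1.12 + 0.62 + 1.85 + 1.41 = 7.86.

7.86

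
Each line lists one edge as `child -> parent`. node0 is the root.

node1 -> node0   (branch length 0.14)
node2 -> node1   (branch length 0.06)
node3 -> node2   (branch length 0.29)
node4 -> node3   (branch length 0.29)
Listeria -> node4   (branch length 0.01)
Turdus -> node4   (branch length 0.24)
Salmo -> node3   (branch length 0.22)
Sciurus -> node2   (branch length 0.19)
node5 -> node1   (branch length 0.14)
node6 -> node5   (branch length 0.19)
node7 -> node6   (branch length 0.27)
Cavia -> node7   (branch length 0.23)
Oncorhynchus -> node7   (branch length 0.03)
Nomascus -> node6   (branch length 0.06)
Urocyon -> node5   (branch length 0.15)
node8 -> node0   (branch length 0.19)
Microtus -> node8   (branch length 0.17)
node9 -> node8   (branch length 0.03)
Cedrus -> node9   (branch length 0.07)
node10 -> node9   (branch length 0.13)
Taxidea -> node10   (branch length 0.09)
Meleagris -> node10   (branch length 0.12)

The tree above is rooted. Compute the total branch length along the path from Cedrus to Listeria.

The path runs Cedrus → … → MRCA → … → Listeria; the MRCA is the root of the tree.
Branch lengths along that path: 0.07 + 0.03 + 0.19 + 0.14 + 0.06 + 0.29 + 0.29 + 0.01 = 1.08.

1.08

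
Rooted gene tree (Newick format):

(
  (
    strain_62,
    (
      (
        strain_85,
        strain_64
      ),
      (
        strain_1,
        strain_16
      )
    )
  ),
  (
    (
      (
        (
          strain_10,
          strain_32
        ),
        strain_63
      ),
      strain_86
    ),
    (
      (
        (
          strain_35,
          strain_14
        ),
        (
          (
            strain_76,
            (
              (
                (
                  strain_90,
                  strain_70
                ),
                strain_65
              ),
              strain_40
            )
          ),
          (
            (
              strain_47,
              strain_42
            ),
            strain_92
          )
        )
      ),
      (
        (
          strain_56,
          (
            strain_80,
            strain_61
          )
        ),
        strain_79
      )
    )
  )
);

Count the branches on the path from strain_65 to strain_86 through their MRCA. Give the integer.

The MRCA of strain_65 and strain_86 is the node subtending ((((strain_10,strain_32),strain_63),strain_86),(((strain_35,strain_14),((strain_76,(((strain_90,strain_70),strain_65),strain_40)),((strain_47,strain_42),strain_92))),((strain_56,(strain_80,strain_61)),strain_79))).
From strain_65 up to that node: 7 branches. From strain_86 up to the same node: 2 branches. Total: 7 + 2 = 9.

9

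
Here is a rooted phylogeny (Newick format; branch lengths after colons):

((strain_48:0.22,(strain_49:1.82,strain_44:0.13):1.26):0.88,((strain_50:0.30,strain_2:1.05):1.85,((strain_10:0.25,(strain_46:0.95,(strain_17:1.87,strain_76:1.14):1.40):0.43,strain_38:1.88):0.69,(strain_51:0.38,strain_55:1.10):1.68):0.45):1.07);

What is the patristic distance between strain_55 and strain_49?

The path runs strain_55 → … → MRCA → … → strain_49; the MRCA is the root of the tree.
Branch lengths along that path: 1.10 + 1.68 + 0.45 + 1.07 + 0.88 + 1.26 + 1.82 = 8.26.

8.26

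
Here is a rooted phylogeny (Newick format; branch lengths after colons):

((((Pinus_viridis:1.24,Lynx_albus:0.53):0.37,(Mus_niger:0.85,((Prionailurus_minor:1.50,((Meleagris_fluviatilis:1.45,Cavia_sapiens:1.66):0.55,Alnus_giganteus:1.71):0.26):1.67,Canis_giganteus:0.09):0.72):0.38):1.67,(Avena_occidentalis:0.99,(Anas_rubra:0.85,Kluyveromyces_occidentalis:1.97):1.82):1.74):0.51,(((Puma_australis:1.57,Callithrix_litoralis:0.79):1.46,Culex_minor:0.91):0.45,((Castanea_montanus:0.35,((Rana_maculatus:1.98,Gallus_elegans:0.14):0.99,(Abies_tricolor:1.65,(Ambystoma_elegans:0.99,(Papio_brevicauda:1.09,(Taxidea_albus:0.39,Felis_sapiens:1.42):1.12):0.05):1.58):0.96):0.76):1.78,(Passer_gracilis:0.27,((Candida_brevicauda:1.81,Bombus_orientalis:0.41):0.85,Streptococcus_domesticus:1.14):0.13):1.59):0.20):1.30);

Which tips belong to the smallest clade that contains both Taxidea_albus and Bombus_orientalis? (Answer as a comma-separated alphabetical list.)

Tracing Taxidea_albus: it sits inside (Taxidea_albus,Felis_sapiens).
Tracing Bombus_orientalis: it sits inside (Candida_brevicauda,Bombus_orientalis).
The smallest clade enclosing both is ((Castanea_montanus,((Rana_maculatus,Gallus_elegans),(Abies_tricolor,(Ambystoma_elegans,(Papio_brevicauda,(Taxidea_albus,Felis_sapiens)))))),(Passer_gracilis,((Candida_brevicauda,Bombus_orientalis),Streptococcus_domesticus))); the answer is its 12 terminal taxa in alphabetical order.

Abies_tricolor, Ambystoma_elegans, Bombus_orientalis, Candida_brevicauda, Castanea_montanus, Felis_sapiens, Gallus_elegans, Papio_brevicauda, Passer_gracilis, Rana_maculatus, Streptococcus_domesticus, Taxidea_albus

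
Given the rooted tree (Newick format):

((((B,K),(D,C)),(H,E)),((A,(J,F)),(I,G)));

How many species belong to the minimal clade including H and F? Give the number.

11

The MRCA of H and F is the root, so the clade is the entire tree.
That clade contains 11 terminal taxa: A, B, C, D, E, F, G, H, I, J, K.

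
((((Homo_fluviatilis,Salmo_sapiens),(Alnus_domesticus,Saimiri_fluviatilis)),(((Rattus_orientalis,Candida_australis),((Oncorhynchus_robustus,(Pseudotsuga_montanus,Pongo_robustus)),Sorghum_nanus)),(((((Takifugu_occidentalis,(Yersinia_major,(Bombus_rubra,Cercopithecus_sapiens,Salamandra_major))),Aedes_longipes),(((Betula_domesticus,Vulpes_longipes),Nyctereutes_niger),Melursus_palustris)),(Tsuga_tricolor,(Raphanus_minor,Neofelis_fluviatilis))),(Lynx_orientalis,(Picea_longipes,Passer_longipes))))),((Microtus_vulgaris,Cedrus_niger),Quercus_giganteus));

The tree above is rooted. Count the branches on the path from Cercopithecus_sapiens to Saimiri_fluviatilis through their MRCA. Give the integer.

The MRCA of Cercopithecus_sapiens and Saimiri_fluviatilis is the node subtending (((Homo_fluviatilis,Salmo_sapiens),(Alnus_domesticus,Saimiri_fluviatilis)),(((Rattus_orientalis,Candida_australis),((Oncorhynchus_robustus,(Pseudotsuga_montanus,Pongo_robustus)),Sorghum_nanus)),(((((Takifugu_occidentalis,(Yersinia_major,(Bombus_rubra,Cercopithecus_sapiens,Salamandra_major))),Aedes_longipes),(((Betula_domesticus,Vulpes_longipes),Nyctereutes_niger),Melursus_palustris)),(Tsuga_tricolor,(Raphanus_minor,Neofelis_fluviatilis))),(Lynx_orientalis,(Picea_longipes,Passer_longipes))))).
From Cercopithecus_sapiens up to that node: 9 branches. From Saimiri_fluviatilis up to the same node: 3 branches. Total: 9 + 3 = 12.

12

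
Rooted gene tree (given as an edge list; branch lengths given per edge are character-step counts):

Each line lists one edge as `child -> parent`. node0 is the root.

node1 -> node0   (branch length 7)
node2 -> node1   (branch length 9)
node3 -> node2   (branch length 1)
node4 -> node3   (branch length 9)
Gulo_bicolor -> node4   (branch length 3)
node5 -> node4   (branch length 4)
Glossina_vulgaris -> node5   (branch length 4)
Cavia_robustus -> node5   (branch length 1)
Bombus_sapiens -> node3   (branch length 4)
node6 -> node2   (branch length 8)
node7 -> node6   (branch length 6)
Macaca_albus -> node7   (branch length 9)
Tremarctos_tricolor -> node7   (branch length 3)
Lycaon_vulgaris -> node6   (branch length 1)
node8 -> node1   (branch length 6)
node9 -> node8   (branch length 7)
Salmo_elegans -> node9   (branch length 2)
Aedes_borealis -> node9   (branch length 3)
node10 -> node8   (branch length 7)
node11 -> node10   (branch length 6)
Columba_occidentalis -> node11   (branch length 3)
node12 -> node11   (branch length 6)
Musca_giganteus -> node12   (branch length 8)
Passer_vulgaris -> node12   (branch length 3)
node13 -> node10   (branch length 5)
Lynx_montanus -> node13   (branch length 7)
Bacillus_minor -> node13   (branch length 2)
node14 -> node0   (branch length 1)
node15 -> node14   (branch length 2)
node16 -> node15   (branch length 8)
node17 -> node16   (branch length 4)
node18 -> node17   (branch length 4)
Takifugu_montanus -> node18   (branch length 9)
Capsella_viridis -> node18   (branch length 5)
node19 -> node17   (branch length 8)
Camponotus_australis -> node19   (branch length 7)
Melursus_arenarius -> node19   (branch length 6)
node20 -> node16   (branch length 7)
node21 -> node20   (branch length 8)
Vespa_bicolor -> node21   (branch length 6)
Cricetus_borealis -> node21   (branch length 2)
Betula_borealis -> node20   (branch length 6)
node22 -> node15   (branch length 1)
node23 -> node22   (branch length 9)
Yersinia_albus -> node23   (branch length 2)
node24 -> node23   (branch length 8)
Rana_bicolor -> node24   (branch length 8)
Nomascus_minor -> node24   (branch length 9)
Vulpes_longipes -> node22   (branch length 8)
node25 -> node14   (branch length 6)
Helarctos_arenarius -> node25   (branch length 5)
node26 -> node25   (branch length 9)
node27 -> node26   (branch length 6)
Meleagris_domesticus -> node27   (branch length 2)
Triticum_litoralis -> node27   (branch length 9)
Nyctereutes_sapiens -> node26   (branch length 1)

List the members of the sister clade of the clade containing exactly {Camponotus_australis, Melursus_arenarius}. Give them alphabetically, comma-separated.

The clade containing exactly {Camponotus_australis, Melursus_arenarius} attaches to the tree at the node subtending ((Takifugu_montanus,Capsella_viridis),(Camponotus_australis,Melursus_arenarius)).
The other lineage descending from that same node — the sister group — is (Takifugu_montanus,Capsella_viridis); its 2 tips in alphabetical order are the answer.

Capsella_viridis, Takifugu_montanus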